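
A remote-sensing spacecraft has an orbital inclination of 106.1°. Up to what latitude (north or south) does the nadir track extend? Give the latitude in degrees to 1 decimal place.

Retrograde orbit: the ground track reaches ±(180° − i) = ±(180 − 106.1) = ±73.9°.

73.9°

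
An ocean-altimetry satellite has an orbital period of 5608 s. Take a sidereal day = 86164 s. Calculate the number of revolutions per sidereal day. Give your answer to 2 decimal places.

Orbits per sidereal day = 86164 / 5608.0 = 15.364.

15.36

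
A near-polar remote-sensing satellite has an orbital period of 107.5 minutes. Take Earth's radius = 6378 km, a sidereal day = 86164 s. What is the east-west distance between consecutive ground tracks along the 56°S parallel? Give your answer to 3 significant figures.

1680 km

T = 107.5 min = 6450.0 s.
Node shift per orbit = (6450.0/86164) × 360° = 26.95°.
Equatorial spacing = 26.95 × 111.3 km/° = 3000 km.
At 56° latitude, spacing = 3000 × cos(56°) = 1677 km.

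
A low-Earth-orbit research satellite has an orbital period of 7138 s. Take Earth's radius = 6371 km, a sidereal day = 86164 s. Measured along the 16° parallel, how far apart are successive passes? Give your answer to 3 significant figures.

3190 km

Node shift per orbit = (7138.0/86164) × 360° = 29.82°.
Equatorial spacing = 29.82 × 111.2 km/° = 3316 km.
At 16° latitude, spacing = 3316 × cos(16°) = 3188 km.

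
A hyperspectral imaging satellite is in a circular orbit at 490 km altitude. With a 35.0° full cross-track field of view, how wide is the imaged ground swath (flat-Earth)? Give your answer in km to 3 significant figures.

309 km

Half-angle = 35.0°/2 = 17.5°.
Swath width ≈ 2h·tan(θ/2) = 2 × 490 × tan(17.5°) = 309.0 km.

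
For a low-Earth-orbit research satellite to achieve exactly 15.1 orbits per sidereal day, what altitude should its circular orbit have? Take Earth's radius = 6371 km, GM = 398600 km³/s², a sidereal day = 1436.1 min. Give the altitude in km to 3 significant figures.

Required period T = 86166 / 15.1 = 5706.4 s.
From T = 2π√(a³/μ): a = (μ T²/4π²)^(1/3) = (398600 × 5706.4² / 4π²)^(1/3) = 6902 km.
Altitude h = a − R = 6902 − 6371 = 531 km.

531 km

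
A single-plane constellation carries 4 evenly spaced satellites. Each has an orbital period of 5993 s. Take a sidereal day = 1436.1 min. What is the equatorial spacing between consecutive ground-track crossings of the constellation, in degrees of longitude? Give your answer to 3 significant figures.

6.26°

Single-satellite node shift = (5993.0/86166) × 360° = 25.04°.
With 4 satellites evenly phased, successive equator crossings are 25.04/4 = 6.260° apart.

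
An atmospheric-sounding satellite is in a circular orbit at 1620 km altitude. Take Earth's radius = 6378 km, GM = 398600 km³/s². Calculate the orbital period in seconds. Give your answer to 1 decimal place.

Semi-major axis a = 6378 + 1620 = 7998 km. Period T = 2π√(a³/μ) = 2π√(7998³/398600) = 7118.4 s = 118.64 min.

7118.4 seconds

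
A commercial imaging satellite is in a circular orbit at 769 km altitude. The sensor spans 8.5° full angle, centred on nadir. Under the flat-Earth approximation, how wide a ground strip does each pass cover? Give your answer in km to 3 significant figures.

114 km

Half-angle = 8.5°/2 = 4.25°.
Swath width ≈ 2h·tan(θ/2) = 2 × 769 × tan(4.25°) = 114.3 km.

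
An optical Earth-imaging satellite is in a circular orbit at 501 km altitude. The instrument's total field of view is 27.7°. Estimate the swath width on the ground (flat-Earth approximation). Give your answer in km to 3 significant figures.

Half-angle = 27.7°/2 = 13.85°.
Swath width ≈ 2h·tan(θ/2) = 2 × 501 × tan(13.85°) = 247.0 km.

247 km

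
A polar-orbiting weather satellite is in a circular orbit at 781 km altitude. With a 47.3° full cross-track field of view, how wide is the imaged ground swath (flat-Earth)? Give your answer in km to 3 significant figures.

684 km

Half-angle = 47.3°/2 = 23.65°.
Swath width ≈ 2h·tan(θ/2) = 2 × 781 × tan(23.65°) = 684.0 km.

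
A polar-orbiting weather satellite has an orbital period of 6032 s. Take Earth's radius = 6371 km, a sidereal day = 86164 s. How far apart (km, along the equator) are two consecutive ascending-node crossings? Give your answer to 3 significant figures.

2800 km

During one orbit Earth rotates (6032.0 / 86164) × 360° = 25.20°.
At the equator that is 25.20° × (2π·6371/360) km/° = 25.20 × 111.2 = 2802 km.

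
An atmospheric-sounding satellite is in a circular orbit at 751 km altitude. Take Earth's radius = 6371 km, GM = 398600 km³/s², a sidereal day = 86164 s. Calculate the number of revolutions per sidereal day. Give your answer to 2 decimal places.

Semi-major axis a = 6371 + 751 = 7122 km. Period T = 2π√(a³/μ) = 2π√(7122³/398600) = 5981.6 s = 99.69 min.
Orbits per sidereal day = 86164 / 5981.6 = 14.405.

14.40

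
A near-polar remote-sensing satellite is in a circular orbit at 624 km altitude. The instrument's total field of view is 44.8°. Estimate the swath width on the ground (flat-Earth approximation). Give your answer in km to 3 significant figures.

Half-angle = 44.8°/2 = 22.4°.
Swath width ≈ 2h·tan(θ/2) = 2 × 624 × tan(22.4°) = 514.4 km.

514 km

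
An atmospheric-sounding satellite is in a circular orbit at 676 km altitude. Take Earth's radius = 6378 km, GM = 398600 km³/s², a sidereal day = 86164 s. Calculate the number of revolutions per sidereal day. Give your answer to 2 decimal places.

Semi-major axis a = 6378 + 676 = 7054 km. Period T = 2π√(a³/μ) = 2π√(7054³/398600) = 5896.1 s = 98.27 min.
Orbits per sidereal day = 86164 / 5896.1 = 14.614.

14.61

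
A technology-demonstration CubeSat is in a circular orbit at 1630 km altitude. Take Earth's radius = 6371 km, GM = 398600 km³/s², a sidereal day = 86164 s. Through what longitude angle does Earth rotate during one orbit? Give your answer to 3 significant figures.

29.8°

Semi-major axis a = 6371 + 1630 = 8001 km. Period T = 2π√(a³/μ) = 2π√(8001³/398600) = 7122.4 s = 118.71 min.
During one orbit Earth rotates (7122.4 / 86164) × 360° = 29.76°.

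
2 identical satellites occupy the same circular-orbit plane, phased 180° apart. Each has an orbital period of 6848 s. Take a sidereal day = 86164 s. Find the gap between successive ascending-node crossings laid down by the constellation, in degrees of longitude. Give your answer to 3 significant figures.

Single-satellite node shift = (6848.0/86164) × 360° = 28.61°.
With 2 satellites evenly phased, successive equator crossings are 28.61/2 = 14.306° apart.

14.3°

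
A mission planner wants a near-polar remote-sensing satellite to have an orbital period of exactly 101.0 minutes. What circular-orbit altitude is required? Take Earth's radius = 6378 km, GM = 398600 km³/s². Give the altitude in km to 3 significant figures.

806 km

T = 101.0 min = 6060.0 s.
From T = 2π√(a³/μ): a = (μ T²/4π²)^(1/3) = (398600 × 6060.0² / 4π²)^(1/3) = 7184 km.
Altitude h = a − R = 7184 − 6378 = 806 km.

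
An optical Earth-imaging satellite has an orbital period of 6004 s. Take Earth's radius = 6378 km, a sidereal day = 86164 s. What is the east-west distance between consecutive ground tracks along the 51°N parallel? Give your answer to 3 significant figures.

Node shift per orbit = (6004.0/86164) × 360° = 25.09°.
Equatorial spacing = 25.09 × 111.3 km/° = 2792 km.
At 51° latitude, spacing = 2792 × cos(51°) = 1757 km.

1760 km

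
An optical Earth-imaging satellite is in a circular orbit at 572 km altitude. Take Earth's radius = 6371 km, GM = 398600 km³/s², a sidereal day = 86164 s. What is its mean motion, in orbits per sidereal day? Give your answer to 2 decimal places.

Semi-major axis a = 6371 + 572 = 6943 km. Period T = 2π√(a³/μ) = 2π√(6943³/398600) = 5757.5 s = 95.96 min.
Orbits per sidereal day = 86164 / 5757.5 = 14.966.

14.97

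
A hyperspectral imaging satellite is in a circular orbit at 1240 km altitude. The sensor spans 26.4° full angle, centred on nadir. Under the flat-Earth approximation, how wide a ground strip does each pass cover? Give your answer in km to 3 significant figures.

582 km

Half-angle = 26.4°/2 = 13.2°.
Swath width ≈ 2h·tan(θ/2) = 2 × 1240 × tan(13.2°) = 581.7 km.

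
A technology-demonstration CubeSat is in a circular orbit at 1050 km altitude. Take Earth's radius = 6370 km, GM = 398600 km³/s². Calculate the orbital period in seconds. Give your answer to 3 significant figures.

Semi-major axis a = 6370 + 1050 = 7420 km. Period T = 2π√(a³/μ) = 2π√(7420³/398600) = 6360.9 s = 106.01 min.

6360 seconds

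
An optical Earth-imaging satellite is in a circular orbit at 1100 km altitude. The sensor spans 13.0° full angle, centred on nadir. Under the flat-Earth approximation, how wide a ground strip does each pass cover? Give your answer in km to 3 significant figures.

251 km

Half-angle = 13.0°/2 = 6.5°.
Swath width ≈ 2h·tan(θ/2) = 2 × 1100 × tan(6.5°) = 250.7 km.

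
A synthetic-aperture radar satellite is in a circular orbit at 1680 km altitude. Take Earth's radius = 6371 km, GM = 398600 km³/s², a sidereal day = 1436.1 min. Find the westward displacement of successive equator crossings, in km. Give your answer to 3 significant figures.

3340 km

Semi-major axis a = 6371 + 1680 = 8051 km. Period T = 2π√(a³/μ) = 2π√(8051³/398600) = 7189.3 s = 119.82 min.
During one orbit Earth rotates (7189.3 / 86166) × 360° = 30.04°.
At the equator that is 30.04° × (2π·6371/360) km/° = 30.04 × 111.2 = 3340 km.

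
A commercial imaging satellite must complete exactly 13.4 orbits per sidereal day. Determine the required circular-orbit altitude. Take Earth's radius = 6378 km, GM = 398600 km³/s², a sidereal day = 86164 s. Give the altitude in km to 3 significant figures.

Required period T = 86164 / 13.4 = 6430.1 s.
From T = 2π√(a³/μ): a = (μ T²/4π²)^(1/3) = (398600 × 6430.1² / 4π²)^(1/3) = 7474 km.
Altitude h = a − R = 7474 − 6378 = 1096 km.

1100 km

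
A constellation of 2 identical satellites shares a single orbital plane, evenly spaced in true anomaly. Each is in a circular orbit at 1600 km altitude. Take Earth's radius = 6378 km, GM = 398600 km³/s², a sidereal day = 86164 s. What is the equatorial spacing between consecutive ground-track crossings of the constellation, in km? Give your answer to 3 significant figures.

Semi-major axis a = 6378 + 1600 = 7978 km. Period T = 2π√(a³/μ) = 2π√(7978³/398600) = 7091.7 s = 118.20 min.
Single-satellite node shift = (7091.7/86164) × 360° = 29.63°.
With 2 satellites evenly phased, successive equator crossings are 29.63/2 = 14.815° apart.
That is 14.815 × 111.3 = 1649 km at the equator.

1650 km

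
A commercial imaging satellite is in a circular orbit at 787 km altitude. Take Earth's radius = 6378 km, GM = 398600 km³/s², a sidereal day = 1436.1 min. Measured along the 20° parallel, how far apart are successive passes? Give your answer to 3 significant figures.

Semi-major axis a = 6378 + 787 = 7165 km. Period T = 2π√(a³/μ) = 2π√(7165³/398600) = 6035.8 s = 100.60 min.
Node shift per orbit = (6035.8/86166) × 360° = 25.22°.
Equatorial spacing = 25.22 × 111.3 km/° = 2807 km.
At 20° latitude, spacing = 2807 × cos(20°) = 2638 km.

2640 km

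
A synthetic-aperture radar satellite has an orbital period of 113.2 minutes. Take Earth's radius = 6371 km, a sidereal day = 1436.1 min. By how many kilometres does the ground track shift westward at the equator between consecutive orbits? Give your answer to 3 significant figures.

T = 113.2 min = 6792.0 s.
During one orbit Earth rotates (6792.0 / 86166) × 360° = 28.38°.
At the equator that is 28.38° × (2π·6371/360) km/° = 28.38 × 111.2 = 3155 km.

3160 km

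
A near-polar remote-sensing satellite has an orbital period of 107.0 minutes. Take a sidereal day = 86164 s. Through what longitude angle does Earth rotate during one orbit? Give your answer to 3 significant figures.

26.8°

T = 107.0 min = 6420.0 s.
During one orbit Earth rotates (6420.0 / 86164) × 360° = 26.82°.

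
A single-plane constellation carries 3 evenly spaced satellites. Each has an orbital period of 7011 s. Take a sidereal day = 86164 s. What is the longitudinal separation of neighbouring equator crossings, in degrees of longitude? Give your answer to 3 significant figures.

9.76°

Single-satellite node shift = (7011.0/86164) × 360° = 29.29°.
With 3 satellites evenly phased, successive equator crossings are 29.29/3 = 9.764° apart.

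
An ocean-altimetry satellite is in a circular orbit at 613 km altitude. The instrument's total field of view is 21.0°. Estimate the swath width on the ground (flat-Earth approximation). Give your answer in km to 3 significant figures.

Half-angle = 21.0°/2 = 10.5°.
Swath width ≈ 2h·tan(θ/2) = 2 × 613 × tan(10.5°) = 227.2 km.

227 km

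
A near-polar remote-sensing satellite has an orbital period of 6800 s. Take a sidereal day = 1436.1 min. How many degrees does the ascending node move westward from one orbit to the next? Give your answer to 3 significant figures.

During one orbit Earth rotates (6800.0 / 86166) × 360° = 28.41°.

28.4°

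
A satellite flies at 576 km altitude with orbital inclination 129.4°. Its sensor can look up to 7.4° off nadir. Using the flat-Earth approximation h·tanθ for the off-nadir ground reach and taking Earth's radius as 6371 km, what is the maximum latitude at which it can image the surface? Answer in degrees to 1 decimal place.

Retrograde orbit: the ground track reaches ±(180° − i) = ±(180 − 129.4) = ±50.6°.
Sensor half-swath on the ground ≈ 576·tan(7.4°) = 75 km = 0.67° of latitude.
Maximum observable latitude ≈ 50.6 + 0.67 = 51.3°.

51.3°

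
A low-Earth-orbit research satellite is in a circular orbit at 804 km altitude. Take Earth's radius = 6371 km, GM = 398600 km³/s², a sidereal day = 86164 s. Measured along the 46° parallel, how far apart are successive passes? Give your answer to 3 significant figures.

1950 km

Semi-major axis a = 6371 + 804 = 7175 km. Period T = 2π√(a³/μ) = 2π√(7175³/398600) = 6048.4 s = 100.81 min.
Node shift per orbit = (6048.4/86164) × 360° = 25.27°.
Equatorial spacing = 25.27 × 111.2 km/° = 2810 km.
At 46° latitude, spacing = 2810 × cos(46°) = 1952 km.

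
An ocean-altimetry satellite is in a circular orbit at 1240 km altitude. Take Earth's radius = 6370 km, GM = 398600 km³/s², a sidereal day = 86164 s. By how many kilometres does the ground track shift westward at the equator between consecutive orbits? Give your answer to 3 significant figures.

Semi-major axis a = 6370 + 1240 = 7610 km. Period T = 2π√(a³/μ) = 2π√(7610³/398600) = 6606.8 s = 110.11 min.
During one orbit Earth rotates (6606.8 / 86164) × 360° = 27.60°.
At the equator that is 27.60° × (2π·6370/360) km/° = 27.60 × 111.2 = 3069 km.

3070 km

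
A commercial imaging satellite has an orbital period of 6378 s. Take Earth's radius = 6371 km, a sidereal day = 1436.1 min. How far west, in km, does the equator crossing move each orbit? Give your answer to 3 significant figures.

During one orbit Earth rotates (6378.0 / 86166) × 360° = 26.65°.
At the equator that is 26.65° × (2π·6371/360) km/° = 26.65 × 111.2 = 2963 km.

2960 km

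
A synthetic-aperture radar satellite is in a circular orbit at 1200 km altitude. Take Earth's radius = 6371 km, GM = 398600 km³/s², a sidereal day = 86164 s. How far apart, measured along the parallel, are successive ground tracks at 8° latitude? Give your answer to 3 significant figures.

Semi-major axis a = 6371 + 1200 = 7571 km. Period T = 2π√(a³/μ) = 2π√(7571³/398600) = 6556.0 s = 109.27 min.
Node shift per orbit = (6556.0/86164) × 360° = 27.39°.
Equatorial spacing = 27.39 × 111.2 km/° = 3046 km.
At 8° latitude, spacing = 3046 × cos(8°) = 3016 km.

3020 km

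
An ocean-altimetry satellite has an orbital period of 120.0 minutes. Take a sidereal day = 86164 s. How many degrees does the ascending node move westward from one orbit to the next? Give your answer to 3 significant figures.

30.1°

T = 120.0 min = 7200.0 s.
During one orbit Earth rotates (7200.0 / 86164) × 360° = 30.08°.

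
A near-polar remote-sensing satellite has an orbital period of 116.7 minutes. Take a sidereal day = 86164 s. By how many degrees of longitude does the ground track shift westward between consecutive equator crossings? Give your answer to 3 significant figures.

29.3°

T = 116.7 min = 7002.0 s.
During one orbit Earth rotates (7002.0 / 86164) × 360° = 29.25°.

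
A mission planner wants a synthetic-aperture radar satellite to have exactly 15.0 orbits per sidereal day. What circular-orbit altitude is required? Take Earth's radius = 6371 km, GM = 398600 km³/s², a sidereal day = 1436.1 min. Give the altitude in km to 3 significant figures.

Required period T = 86166 / 15.0 = 5744.4 s.
From T = 2π√(a³/μ): a = (μ T²/4π²)^(1/3) = (398600 × 5744.4² / 4π²)^(1/3) = 6932 km.
Altitude h = a − R = 6932 − 6371 = 561 km.

561 km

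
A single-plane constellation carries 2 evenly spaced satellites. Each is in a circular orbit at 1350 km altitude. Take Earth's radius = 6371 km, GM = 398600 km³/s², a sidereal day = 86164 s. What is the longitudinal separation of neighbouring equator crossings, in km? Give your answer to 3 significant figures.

Semi-major axis a = 6371 + 1350 = 7721 km. Period T = 2π√(a³/μ) = 2π√(7721³/398600) = 6751.8 s = 112.53 min.
Single-satellite node shift = (6751.8/86164) × 360° = 28.21°.
With 2 satellites evenly phased, successive equator crossings are 28.21/2 = 14.105° apart.
That is 14.105 × 111.2 = 1568 km at the equator.

1570 km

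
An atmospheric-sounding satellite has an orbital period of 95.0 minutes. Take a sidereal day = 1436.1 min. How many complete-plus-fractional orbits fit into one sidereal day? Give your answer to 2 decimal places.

15.12

T = 95.0 min = 5700.0 s.
Orbits per sidereal day = 86166 / 5700.0 = 15.117.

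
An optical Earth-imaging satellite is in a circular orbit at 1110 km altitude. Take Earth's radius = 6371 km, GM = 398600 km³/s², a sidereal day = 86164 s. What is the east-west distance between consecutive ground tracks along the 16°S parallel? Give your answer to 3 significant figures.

Semi-major axis a = 6371 + 1110 = 7481 km. Period T = 2π√(a³/μ) = 2π√(7481³/398600) = 6439.5 s = 107.32 min.
Node shift per orbit = (6439.5/86164) × 360° = 26.90°.
Equatorial spacing = 26.90 × 111.2 km/° = 2992 km.
At 16° latitude, spacing = 2992 × cos(16°) = 2876 km.

2880 km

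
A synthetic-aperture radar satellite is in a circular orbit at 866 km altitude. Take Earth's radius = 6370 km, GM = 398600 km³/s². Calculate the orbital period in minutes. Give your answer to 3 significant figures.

Semi-major axis a = 6370 + 866 = 7236 km. Period T = 2π√(a³/μ) = 2π√(7236³/398600) = 6125.7 s = 102.10 min.

102 min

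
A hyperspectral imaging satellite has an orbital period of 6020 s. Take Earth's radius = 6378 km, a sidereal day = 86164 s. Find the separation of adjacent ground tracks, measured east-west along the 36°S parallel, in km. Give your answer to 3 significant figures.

2270 km

Node shift per orbit = (6020.0/86164) × 360° = 25.15°.
Equatorial spacing = 25.15 × 111.3 km/° = 2800 km.
At 36° latitude, spacing = 2800 × cos(36°) = 2265 km.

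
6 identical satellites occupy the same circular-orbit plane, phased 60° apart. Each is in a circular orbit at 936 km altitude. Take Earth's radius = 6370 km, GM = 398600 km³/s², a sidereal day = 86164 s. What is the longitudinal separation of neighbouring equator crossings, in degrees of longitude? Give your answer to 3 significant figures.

Semi-major axis a = 6370 + 936 = 7306 km. Period T = 2π√(a³/μ) = 2π√(7306³/398600) = 6214.9 s = 103.58 min.
Single-satellite node shift = (6214.9/86164) × 360° = 25.97°.
With 6 satellites evenly phased, successive equator crossings are 25.97/6 = 4.328° apart.

4.33°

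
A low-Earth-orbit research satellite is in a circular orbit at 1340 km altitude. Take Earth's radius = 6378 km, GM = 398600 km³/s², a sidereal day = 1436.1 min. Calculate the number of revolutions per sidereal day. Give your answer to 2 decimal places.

12.77

Semi-major axis a = 6378 + 1340 = 7718 km. Period T = 2π√(a³/μ) = 2π√(7718³/398600) = 6747.9 s = 112.46 min.
Orbits per sidereal day = 86166 / 6747.9 = 12.769.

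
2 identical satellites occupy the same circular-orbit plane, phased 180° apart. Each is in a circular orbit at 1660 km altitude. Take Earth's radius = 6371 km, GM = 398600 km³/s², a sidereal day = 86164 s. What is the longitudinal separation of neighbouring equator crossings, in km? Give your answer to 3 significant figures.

1660 km

Semi-major axis a = 6371 + 1660 = 8031 km. Period T = 2π√(a³/μ) = 2π√(8031³/398600) = 7162.5 s = 119.38 min.
Single-satellite node shift = (7162.5/86164) × 360° = 29.93°.
With 2 satellites evenly phased, successive equator crossings are 29.93/2 = 14.963° apart.
That is 14.963 × 111.2 = 1664 km at the equator.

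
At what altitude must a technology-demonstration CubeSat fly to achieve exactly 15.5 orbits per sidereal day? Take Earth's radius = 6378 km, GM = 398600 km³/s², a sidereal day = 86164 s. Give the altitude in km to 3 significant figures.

Required period T = 86164 / 15.5 = 5559.0 s.
From T = 2π√(a³/μ): a = (μ T²/4π²)^(1/3) = (398600 × 5559.0² / 4π²)^(1/3) = 6782 km.
Altitude h = a − R = 6782 − 6378 = 404 km.

404 km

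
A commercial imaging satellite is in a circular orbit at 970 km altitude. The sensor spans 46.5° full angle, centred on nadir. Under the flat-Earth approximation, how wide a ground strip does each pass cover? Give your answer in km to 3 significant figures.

Half-angle = 46.5°/2 = 23.25°.
Swath width ≈ 2h·tan(θ/2) = 2 × 970 × tan(23.25°) = 833.5 km.

833 km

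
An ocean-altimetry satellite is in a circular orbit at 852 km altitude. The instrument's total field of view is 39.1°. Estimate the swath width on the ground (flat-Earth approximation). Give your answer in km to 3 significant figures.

Half-angle = 39.1°/2 = 19.55°.
Swath width ≈ 2h·tan(θ/2) = 2 × 852 × tan(19.55°) = 605.1 km.

605 km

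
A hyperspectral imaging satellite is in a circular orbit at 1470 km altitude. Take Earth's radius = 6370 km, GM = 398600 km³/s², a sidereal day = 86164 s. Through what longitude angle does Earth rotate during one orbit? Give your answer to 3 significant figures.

28.9°

Semi-major axis a = 6370 + 1470 = 7840 km. Period T = 2π√(a³/μ) = 2π√(7840³/398600) = 6908.5 s = 115.14 min.
During one orbit Earth rotates (6908.5 / 86164) × 360° = 28.86°.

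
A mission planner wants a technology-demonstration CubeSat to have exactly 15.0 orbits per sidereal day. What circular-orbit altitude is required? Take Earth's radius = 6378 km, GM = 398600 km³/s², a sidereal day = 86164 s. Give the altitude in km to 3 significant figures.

Required period T = 86164 / 15.0 = 5744.3 s.
From T = 2π√(a³/μ): a = (μ T²/4π²)^(1/3) = (398600 × 5744.3² / 4π²)^(1/3) = 6932 km.
Altitude h = a − R = 6932 − 6378 = 554 km.

554 km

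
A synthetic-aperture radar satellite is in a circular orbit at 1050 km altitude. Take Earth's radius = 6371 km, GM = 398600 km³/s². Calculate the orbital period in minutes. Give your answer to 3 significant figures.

Semi-major axis a = 6371 + 1050 = 7421 km. Period T = 2π√(a³/μ) = 2π√(7421³/398600) = 6362.2 s = 106.04 min.

106 min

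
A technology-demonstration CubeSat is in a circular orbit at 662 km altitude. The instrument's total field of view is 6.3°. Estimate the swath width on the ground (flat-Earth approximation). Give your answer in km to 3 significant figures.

Half-angle = 6.3°/2 = 3.15°.
Swath width ≈ 2h·tan(θ/2) = 2 × 662 × tan(3.15°) = 72.9 km.

72.9 km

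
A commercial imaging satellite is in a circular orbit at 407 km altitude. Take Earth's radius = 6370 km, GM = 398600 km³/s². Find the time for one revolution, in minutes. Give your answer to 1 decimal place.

Semi-major axis a = 6370 + 407 = 6777 km. Period T = 2π√(a³/μ) = 2π√(6777³/398600) = 5552.2 s = 92.54 min.

92.5 min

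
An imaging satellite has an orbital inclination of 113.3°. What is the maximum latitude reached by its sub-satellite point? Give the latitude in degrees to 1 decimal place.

66.7°

Retrograde orbit: the ground track reaches ±(180° − i) = ±(180 − 113.3) = ±66.7°.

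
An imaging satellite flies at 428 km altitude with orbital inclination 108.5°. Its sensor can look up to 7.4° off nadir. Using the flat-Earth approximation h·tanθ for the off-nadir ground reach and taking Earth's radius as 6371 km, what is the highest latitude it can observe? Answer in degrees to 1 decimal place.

72.0°

Retrograde orbit: the ground track reaches ±(180° − i) = ±(180 − 108.5) = ±71.5°.
Sensor half-swath on the ground ≈ 428·tan(7.4°) = 56 km = 0.50° of latitude.
Maximum observable latitude ≈ 71.5 + 0.50 = 72.0°.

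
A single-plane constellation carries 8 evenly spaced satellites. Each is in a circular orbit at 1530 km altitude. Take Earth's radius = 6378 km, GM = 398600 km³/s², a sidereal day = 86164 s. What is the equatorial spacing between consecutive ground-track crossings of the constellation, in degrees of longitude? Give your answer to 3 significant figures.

3.66°

Semi-major axis a = 6378 + 1530 = 7908 km. Period T = 2π√(a³/μ) = 2π√(7908³/398600) = 6998.6 s = 116.64 min.
Single-satellite node shift = (6998.6/86164) × 360° = 29.24°.
With 8 satellites evenly phased, successive equator crossings are 29.24/8 = 3.655° apart.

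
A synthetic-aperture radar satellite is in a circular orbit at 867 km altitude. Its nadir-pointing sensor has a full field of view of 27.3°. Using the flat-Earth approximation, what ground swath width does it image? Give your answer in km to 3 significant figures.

421 km

Half-angle = 27.3°/2 = 13.65°.
Swath width ≈ 2h·tan(θ/2) = 2 × 867 × tan(13.65°) = 421.1 km.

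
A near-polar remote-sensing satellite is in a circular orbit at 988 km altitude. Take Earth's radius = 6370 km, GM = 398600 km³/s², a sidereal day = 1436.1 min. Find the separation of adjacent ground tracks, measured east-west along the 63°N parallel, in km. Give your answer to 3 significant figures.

1320 km

Semi-major axis a = 6370 + 988 = 7358 km. Period T = 2π√(a³/μ) = 2π√(7358³/398600) = 6281.3 s = 104.69 min.
Node shift per orbit = (6281.3/86166) × 360° = 26.24°.
Equatorial spacing = 26.24 × 111.2 km/° = 2918 km.
At 63° latitude, spacing = 2918 × cos(63°) = 1325 km.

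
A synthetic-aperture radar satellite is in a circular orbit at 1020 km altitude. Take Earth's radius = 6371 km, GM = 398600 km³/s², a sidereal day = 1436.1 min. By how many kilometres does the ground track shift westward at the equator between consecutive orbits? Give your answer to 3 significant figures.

2940 km

Semi-major axis a = 6371 + 1020 = 7391 km. Period T = 2π√(a³/μ) = 2π√(7391³/398600) = 6323.6 s = 105.39 min.
During one orbit Earth rotates (6323.6 / 86166) × 360° = 26.42°.
At the equator that is 26.42° × (2π·6371/360) km/° = 26.42 × 111.2 = 2938 km.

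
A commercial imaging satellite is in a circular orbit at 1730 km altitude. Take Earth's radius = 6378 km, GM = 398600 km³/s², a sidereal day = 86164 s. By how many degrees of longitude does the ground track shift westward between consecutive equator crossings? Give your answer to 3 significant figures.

Semi-major axis a = 6378 + 1730 = 8108 km. Period T = 2π√(a³/μ) = 2π√(8108³/398600) = 7265.8 s = 121.10 min.
During one orbit Earth rotates (7265.8 / 86164) × 360° = 30.36°.

30.4°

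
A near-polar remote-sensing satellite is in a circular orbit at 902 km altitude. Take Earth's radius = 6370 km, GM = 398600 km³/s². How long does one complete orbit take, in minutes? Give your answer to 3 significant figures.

103 min

Semi-major axis a = 6370 + 902 = 7272 km. Period T = 2π√(a³/μ) = 2π√(7272³/398600) = 6171.5 s = 102.86 min.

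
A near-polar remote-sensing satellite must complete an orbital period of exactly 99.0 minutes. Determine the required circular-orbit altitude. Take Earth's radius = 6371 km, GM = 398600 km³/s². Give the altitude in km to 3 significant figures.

T = 99.0 min = 5940.0 s.
From T = 2π√(a³/μ): a = (μ T²/4π²)^(1/3) = (398600 × 5940.0² / 4π²)^(1/3) = 7089 km.
Altitude h = a − R = 7089 − 6371 = 718 km.

718 km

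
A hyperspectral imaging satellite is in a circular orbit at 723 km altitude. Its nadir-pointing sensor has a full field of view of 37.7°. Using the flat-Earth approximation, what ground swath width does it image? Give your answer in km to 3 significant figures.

Half-angle = 37.7°/2 = 18.85°.
Swath width ≈ 2h·tan(θ/2) = 2 × 723 × tan(18.85°) = 493.7 km.

494 km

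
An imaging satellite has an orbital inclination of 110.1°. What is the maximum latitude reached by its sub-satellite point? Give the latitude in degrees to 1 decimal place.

69.9°

Retrograde orbit: the ground track reaches ±(180° − i) = ±(180 − 110.1) = ±69.9°.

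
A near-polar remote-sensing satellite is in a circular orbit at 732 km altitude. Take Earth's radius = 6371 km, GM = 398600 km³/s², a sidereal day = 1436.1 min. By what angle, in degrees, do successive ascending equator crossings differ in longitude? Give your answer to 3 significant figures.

Semi-major axis a = 6371 + 732 = 7103 km. Period T = 2π√(a³/μ) = 2π√(7103³/398600) = 5957.6 s = 99.29 min.
During one orbit Earth rotates (5957.6 / 86166) × 360° = 24.89°.

24.9°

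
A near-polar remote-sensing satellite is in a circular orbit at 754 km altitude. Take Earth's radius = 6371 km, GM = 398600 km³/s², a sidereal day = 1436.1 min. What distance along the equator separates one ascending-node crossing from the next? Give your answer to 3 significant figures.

2780 km

Semi-major axis a = 6371 + 754 = 7125 km. Period T = 2π√(a³/μ) = 2π√(7125³/398600) = 5985.3 s = 99.76 min.
During one orbit Earth rotates (5985.3 / 86166) × 360° = 25.01°.
At the equator that is 25.01° × (2π·6371/360) km/° = 25.01 × 111.2 = 2781 km.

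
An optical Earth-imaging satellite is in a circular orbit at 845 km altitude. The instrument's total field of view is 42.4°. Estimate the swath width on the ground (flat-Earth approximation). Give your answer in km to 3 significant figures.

Half-angle = 42.4°/2 = 21.2°.
Swath width ≈ 2h·tan(θ/2) = 2 × 845 × tan(21.2°) = 655.5 km.

656 km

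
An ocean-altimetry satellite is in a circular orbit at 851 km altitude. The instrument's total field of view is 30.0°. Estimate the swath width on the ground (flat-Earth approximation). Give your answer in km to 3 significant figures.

Half-angle = 30.0°/2 = 15°.
Swath width ≈ 2h·tan(θ/2) = 2 × 851 × tan(15°) = 456.0 km.

456 km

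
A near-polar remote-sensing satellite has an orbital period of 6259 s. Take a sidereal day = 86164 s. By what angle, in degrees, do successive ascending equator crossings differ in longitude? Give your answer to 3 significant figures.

26.2°

During one orbit Earth rotates (6259.0 / 86164) × 360° = 26.15°.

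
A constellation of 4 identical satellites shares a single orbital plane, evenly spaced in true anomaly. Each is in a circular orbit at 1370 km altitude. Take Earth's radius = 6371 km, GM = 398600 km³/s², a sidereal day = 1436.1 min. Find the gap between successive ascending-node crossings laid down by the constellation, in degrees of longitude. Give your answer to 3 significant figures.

7.08°

Semi-major axis a = 6371 + 1370 = 7741 km. Period T = 2π√(a³/μ) = 2π√(7741³/398600) = 6778.1 s = 112.97 min.
Single-satellite node shift = (6778.1/86166) × 360° = 28.32°.
With 4 satellites evenly phased, successive equator crossings are 28.32/4 = 7.080° apart.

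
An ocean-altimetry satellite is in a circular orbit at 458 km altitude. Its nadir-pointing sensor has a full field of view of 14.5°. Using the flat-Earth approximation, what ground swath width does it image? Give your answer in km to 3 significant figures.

117 km

Half-angle = 14.5°/2 = 7.25°.
Swath width ≈ 2h·tan(θ/2) = 2 × 458 × tan(7.25°) = 116.5 km.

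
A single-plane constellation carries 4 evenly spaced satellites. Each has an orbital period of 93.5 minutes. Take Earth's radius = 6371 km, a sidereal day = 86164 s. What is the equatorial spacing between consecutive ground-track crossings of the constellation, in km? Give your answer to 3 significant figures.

T = 93.5 min = 5610.0 s.
Single-satellite node shift = (5610.0/86164) × 360° = 23.44°.
With 4 satellites evenly phased, successive equator crossings are 23.44/4 = 5.860° apart.
That is 5.860 × 111.2 = 652 km at the equator.

652 km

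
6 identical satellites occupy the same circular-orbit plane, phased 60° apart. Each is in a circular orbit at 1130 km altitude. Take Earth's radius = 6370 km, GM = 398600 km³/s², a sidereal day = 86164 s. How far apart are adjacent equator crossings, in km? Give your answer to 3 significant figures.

Semi-major axis a = 6370 + 1130 = 7500 km. Period T = 2π√(a³/μ) = 2π√(7500³/398600) = 6464.0 s = 107.73 min.
Single-satellite node shift = (6464.0/86164) × 360° = 27.01°.
With 6 satellites evenly phased, successive equator crossings are 27.01/6 = 4.501° apart.
That is 4.501 × 111.2 = 500 km at the equator.

500 km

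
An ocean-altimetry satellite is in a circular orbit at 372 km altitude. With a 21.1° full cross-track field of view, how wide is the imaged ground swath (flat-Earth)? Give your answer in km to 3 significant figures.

139 km

Half-angle = 21.1°/2 = 10.55°.
Swath width ≈ 2h·tan(θ/2) = 2 × 372 × tan(10.55°) = 138.6 km.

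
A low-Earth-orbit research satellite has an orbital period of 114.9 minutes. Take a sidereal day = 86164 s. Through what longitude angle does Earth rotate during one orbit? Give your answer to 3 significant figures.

28.8°

T = 114.9 min = 6894.0 s.
During one orbit Earth rotates (6894.0 / 86164) × 360° = 28.80°.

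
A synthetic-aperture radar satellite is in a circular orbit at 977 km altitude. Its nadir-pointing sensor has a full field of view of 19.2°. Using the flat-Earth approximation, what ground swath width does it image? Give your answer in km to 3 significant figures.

Half-angle = 19.2°/2 = 9.6°.
Swath width ≈ 2h·tan(θ/2) = 2 × 977 × tan(9.6°) = 330.5 km.

330 km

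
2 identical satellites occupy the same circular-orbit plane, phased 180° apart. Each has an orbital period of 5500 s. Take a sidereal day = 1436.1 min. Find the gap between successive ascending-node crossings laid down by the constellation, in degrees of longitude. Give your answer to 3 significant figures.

Single-satellite node shift = (5500.0/86166) × 360° = 22.98°.
With 2 satellites evenly phased, successive equator crossings are 22.98/2 = 11.489° apart.

11.5°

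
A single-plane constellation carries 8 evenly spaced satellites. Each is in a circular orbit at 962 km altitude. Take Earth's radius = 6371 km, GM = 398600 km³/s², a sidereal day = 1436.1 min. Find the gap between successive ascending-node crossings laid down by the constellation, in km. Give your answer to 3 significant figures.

Semi-major axis a = 6371 + 962 = 7333 km. Period T = 2π√(a³/μ) = 2π√(7333³/398600) = 6249.3 s = 104.16 min.
Single-satellite node shift = (6249.3/86166) × 360° = 26.11°.
With 8 satellites evenly phased, successive equator crossings are 26.11/8 = 3.264° apart.
That is 3.264 × 111.2 = 363 km at the equator.

363 km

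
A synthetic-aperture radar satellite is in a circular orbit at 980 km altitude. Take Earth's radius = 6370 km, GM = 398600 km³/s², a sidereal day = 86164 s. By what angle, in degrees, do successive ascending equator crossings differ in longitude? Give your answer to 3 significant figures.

Semi-major axis a = 6370 + 980 = 7350 km. Period T = 2π√(a³/μ) = 2π√(7350³/398600) = 6271.1 s = 104.52 min.
During one orbit Earth rotates (6271.1 / 86164) × 360° = 26.20°.

26.2°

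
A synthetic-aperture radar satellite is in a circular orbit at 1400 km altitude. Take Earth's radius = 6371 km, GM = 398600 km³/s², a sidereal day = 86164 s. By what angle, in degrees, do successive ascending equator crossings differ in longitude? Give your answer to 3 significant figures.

28.5°

Semi-major axis a = 6371 + 1400 = 7771 km. Period T = 2π√(a³/μ) = 2π√(7771³/398600) = 6817.5 s = 113.63 min.
During one orbit Earth rotates (6817.5 / 86164) × 360° = 28.48°.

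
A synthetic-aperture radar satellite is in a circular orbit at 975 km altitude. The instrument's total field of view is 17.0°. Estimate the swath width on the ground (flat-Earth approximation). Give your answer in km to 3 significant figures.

Half-angle = 17.0°/2 = 8.5°.
Swath width ≈ 2h·tan(θ/2) = 2 × 975 × tan(8.5°) = 291.4 km.

291 km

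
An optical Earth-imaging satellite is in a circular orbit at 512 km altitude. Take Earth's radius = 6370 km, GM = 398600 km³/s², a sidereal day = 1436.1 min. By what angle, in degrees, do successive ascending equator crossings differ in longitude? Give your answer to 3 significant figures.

23.7°

Semi-major axis a = 6370 + 512 = 6882 km. Period T = 2π√(a³/μ) = 2π√(6882³/398600) = 5681.8 s = 94.70 min.
During one orbit Earth rotates (5681.8 / 86166) × 360° = 23.74°.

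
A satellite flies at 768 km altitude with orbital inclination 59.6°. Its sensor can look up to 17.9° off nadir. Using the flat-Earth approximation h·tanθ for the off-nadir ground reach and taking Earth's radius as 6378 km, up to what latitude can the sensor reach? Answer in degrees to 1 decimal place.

For a prograde orbit the ground track reaches latitude ±i = ±59.6°.
Sensor half-swath on the ground ≈ 768·tan(17.9°) = 248 km = 2.23° of latitude.
Maximum observable latitude ≈ 59.6 + 2.23 = 61.8°.

61.8°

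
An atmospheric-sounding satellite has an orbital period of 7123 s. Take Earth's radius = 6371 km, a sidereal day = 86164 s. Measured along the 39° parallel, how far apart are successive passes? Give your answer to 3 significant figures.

Node shift per orbit = (7123.0/86164) × 360° = 29.76°.
Equatorial spacing = 29.76 × 111.2 km/° = 3309 km.
At 39° latitude, spacing = 3309 × cos(39°) = 2572 km.

2570 km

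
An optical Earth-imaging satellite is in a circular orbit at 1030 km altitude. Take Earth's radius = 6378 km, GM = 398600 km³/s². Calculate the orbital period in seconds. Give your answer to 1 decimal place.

6345.5 seconds

Semi-major axis a = 6378 + 1030 = 7408 km. Period T = 2π√(a³/μ) = 2π√(7408³/398600) = 6345.5 s = 105.76 min.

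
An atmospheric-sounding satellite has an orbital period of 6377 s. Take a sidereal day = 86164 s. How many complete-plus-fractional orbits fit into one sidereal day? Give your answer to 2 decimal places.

Orbits per sidereal day = 86164 / 6377.0 = 13.512.

13.51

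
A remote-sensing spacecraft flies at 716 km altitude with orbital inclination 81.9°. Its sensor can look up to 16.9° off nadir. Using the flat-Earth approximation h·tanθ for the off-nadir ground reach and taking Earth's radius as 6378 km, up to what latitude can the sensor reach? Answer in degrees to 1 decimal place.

For a prograde orbit the ground track reaches latitude ±i = ±81.9°.
Sensor half-swath on the ground ≈ 716·tan(16.9°) = 218 km = 1.95° of latitude.
Maximum observable latitude ≈ 81.9 + 1.95 = 83.9°.

83.9°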